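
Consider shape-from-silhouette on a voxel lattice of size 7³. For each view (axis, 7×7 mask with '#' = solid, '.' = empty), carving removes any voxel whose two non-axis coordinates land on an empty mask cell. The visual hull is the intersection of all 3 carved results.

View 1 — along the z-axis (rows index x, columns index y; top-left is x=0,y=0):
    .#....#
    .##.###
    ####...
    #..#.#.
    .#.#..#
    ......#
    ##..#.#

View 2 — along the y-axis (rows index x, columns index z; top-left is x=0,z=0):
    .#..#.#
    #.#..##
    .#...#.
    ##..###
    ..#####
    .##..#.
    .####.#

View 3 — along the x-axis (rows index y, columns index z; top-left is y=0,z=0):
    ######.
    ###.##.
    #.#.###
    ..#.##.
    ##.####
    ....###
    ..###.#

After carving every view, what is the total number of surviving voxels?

start: 7×7×7 = 343 voxels
after view 1 [z-axis, 22 of 49 cells solid] → remaining = 154
after view 2 [y-axis, 27 of 49 cells solid] → remaining = 87
after view 3 [x-axis, 32 of 49 cells solid] → remaining = 59

|visual hull| = 59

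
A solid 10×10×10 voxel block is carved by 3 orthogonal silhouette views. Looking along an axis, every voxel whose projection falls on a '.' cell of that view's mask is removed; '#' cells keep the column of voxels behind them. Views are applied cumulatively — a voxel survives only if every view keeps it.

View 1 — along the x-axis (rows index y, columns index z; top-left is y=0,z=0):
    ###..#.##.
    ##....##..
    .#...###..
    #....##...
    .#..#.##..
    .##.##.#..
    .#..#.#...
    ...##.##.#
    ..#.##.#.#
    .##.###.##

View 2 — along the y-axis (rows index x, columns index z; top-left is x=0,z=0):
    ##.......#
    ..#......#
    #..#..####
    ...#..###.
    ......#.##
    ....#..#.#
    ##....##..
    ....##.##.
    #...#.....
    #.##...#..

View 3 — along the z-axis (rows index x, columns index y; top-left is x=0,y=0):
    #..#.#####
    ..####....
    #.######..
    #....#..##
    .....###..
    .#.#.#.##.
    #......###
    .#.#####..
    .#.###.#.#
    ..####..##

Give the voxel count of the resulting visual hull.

voxel count = 75

start: 10×10×10 = 1000 voxels
step 1: project along x, AND mask (46/100) → |grid| = 460
step 2: project along y, AND mask (35/100) → |grid| = 157
step 3: project along z, AND mask (52/100) → |grid| = 75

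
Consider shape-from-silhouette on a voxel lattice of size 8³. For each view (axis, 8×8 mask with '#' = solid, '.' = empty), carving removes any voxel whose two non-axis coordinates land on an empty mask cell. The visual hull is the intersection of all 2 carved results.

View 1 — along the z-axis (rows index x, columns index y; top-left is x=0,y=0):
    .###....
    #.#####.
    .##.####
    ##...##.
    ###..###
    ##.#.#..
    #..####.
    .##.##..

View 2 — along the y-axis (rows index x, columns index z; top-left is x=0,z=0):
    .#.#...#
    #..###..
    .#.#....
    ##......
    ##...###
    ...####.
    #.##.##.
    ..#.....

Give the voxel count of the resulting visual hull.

full grid |V| = 512
after view 1 [z-axis, 38 of 64 cells solid] → remaining = 304
after view 2 [y-axis, 26 of 64 cells solid] → remaining = 128

voxel count = 128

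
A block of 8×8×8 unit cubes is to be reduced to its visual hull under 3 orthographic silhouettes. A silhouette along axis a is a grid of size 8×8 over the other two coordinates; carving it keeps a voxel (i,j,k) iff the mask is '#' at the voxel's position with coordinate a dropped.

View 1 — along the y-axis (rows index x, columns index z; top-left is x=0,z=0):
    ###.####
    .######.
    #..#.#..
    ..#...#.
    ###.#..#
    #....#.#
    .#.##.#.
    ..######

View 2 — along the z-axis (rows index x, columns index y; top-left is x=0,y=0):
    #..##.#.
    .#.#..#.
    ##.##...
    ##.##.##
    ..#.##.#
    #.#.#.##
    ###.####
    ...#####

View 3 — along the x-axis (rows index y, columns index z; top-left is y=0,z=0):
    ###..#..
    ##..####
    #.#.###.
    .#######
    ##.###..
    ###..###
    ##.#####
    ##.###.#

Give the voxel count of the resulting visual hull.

initial block: 8^3 = 512
carve view 1 (along y, XZ-mask fill 36/64): 288 voxels remain
carve view 2 (along z, XY-mask fill 38/64): 163 voxels remain
carve view 3 (along x, YZ-mask fill 46/64): 115 voxels remain

remaining voxels: 115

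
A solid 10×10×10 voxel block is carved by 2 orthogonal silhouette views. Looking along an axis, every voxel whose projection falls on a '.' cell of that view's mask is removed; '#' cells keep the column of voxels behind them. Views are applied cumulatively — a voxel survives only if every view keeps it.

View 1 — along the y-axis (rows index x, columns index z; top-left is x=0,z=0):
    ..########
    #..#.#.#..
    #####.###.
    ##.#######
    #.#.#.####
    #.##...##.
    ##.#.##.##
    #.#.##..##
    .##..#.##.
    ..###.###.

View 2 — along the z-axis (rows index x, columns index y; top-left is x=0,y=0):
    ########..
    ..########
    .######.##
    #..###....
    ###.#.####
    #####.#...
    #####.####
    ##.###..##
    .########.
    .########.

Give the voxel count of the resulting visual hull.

before carving: 1000 voxels (10×10×10)
step 1: project along y, AND mask (65/100) → |grid| = 650
step 2: project along z, AND mask (74/100) → |grid| = 475

remaining voxels: 475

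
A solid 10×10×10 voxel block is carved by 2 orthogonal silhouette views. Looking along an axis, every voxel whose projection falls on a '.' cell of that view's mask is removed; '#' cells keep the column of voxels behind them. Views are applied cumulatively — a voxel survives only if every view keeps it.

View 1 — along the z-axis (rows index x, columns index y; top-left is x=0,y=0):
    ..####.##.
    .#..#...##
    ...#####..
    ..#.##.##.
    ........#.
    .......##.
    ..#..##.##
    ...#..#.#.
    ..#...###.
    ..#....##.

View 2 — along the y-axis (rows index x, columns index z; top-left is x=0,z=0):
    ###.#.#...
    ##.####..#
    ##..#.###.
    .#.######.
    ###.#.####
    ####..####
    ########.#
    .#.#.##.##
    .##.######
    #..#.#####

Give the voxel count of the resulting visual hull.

voxel count = 263

before carving: 1000 voxels (10×10×10)
carve view 1 (along z, XY-mask fill 38/100): 380 voxels remain
carve view 2 (along y, XZ-mask fill 71/100): 263 voxels remain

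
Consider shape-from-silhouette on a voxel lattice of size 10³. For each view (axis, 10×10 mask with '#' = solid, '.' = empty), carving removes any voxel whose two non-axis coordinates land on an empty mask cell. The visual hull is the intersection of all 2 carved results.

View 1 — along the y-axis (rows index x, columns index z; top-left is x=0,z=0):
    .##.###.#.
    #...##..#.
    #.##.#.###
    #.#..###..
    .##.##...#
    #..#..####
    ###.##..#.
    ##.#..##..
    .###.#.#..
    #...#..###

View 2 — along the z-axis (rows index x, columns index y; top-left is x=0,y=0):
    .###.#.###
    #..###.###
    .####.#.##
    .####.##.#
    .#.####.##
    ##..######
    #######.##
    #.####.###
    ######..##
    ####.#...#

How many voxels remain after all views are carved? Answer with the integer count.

401 voxels

start: 10×10×10 = 1000 voxels
carve view 1 (along y, XZ-mask fill 54/100): 540 voxels remain
carve view 2 (along z, XY-mask fill 74/100): 401 voxels remain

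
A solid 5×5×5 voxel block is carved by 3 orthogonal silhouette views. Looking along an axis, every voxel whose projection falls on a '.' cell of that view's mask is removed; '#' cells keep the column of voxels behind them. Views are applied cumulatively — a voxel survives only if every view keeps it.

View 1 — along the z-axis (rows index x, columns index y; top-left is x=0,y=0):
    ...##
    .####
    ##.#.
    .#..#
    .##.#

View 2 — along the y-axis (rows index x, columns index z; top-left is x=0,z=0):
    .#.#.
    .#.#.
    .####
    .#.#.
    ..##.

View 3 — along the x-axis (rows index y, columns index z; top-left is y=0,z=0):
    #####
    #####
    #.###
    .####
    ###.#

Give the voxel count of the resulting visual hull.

voxel count = 29

initial block: 5^3 = 125
  1. axis=2 (XY plane), |mask|=14  ⇒  voxels=70
  2. axis=1 (XZ plane), |mask|=12  ⇒  voxels=34
  3. axis=0 (YZ plane), |mask|=22  ⇒  voxels=29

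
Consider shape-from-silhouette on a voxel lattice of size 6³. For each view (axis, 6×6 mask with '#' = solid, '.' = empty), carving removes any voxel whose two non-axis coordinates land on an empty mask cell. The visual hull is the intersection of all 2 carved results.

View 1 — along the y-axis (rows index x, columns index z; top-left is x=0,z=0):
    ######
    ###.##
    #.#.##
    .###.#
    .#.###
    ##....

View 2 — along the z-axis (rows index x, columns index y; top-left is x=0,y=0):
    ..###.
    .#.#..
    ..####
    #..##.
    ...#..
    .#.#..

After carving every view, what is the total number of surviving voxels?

before carving: 216 voxels (6×6×6)
  1. axis=1 (XZ plane), |mask|=25  ⇒  voxels=150
  2. axis=2 (XY plane), |mask|=15  ⇒  voxels=64

|visual hull| = 64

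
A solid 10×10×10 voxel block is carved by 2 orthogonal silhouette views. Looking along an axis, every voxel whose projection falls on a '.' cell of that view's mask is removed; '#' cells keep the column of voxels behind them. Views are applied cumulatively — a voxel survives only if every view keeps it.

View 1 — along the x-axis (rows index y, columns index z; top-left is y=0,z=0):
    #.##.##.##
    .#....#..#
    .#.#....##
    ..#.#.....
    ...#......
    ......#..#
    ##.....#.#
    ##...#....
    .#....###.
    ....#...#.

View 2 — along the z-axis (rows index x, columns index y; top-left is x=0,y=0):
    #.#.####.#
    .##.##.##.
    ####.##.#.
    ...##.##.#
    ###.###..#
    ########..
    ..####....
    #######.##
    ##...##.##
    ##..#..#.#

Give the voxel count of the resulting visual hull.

voxel count = 203

before carving: 1000 voxels (10×10×10)
carve view 1 (along x, YZ-mask fill 32/100): 320 voxels remain
carve view 2 (along z, XY-mask fill 64/100): 203 voxels remain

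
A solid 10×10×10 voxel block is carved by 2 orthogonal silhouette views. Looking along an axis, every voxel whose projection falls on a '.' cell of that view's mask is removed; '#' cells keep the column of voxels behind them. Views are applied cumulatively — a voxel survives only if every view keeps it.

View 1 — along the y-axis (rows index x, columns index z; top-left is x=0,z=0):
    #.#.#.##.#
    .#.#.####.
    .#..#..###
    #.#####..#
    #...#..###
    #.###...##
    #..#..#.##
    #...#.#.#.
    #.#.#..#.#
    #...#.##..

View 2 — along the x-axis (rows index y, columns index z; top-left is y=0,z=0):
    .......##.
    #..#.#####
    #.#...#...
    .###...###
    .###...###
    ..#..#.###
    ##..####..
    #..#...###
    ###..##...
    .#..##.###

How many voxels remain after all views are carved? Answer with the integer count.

before carving: 1000 voxels (10×10×10)
  1. axis=1 (XZ plane), |mask|=53  ⇒  voxels=530
  2. axis=0 (YZ plane), |mask|=51  ⇒  voxels=268

remaining voxels: 268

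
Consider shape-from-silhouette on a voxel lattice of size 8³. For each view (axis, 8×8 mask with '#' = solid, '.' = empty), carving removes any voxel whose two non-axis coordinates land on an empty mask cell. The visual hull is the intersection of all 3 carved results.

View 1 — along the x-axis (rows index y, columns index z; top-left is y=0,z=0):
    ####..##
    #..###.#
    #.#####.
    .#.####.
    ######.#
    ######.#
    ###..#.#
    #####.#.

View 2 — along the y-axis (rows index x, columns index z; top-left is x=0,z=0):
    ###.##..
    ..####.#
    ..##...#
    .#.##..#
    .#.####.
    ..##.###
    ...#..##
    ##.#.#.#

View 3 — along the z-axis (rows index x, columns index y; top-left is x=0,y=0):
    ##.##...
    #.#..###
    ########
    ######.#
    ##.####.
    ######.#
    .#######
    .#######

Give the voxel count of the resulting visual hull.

remaining voxels: 158

start: 8×8×8 = 512 voxels
step 1: project along x, AND mask (47/64) → |grid| = 376
step 2: project along y, AND mask (35/64) → |grid| = 207
step 3: project along z, AND mask (51/64) → |grid| = 158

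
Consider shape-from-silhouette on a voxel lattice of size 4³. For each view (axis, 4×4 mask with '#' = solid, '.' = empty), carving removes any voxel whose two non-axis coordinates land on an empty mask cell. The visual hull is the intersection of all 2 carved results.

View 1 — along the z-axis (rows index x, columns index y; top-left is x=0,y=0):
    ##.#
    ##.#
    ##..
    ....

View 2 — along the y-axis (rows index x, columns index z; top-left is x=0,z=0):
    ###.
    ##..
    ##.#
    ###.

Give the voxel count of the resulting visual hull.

before carving: 64 voxels (4×4×4)
[1] z-view keeps 8 columns → grid now 32
[2] y-view keeps 11 columns → grid now 21

21 voxels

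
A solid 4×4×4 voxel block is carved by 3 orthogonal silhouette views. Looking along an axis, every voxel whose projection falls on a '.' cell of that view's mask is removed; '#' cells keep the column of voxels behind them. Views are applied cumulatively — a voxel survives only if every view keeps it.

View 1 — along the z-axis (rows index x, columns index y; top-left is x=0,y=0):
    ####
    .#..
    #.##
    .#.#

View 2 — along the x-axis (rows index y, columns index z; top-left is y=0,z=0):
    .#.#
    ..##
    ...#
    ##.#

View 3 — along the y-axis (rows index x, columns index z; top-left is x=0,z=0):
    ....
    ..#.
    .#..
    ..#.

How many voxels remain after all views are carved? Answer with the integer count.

before carving: 64 voxels (4×4×4)
V1 z: intersect with XY mask (10 set) -- 40 left
V2 x: intersect with YZ mask (8 set) -- 21 left
V3 y: intersect with XZ mask (3 set) -- 4 left

voxel count = 4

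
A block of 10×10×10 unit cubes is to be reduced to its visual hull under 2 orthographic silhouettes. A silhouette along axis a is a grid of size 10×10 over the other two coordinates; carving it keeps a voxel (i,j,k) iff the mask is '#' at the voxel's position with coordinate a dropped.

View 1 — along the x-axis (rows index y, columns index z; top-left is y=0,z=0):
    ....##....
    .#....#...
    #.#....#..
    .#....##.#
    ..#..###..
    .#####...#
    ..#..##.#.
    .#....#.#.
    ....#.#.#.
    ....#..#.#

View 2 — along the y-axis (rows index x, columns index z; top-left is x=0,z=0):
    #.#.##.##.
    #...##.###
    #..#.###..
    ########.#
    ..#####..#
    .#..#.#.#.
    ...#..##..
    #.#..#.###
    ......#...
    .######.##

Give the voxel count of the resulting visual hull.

voxel count = 190

full grid |V| = 1000
after view 1 [x-axis, 34 of 100 cells solid] → remaining = 340
after view 2 [y-axis, 54 of 100 cells solid] → remaining = 190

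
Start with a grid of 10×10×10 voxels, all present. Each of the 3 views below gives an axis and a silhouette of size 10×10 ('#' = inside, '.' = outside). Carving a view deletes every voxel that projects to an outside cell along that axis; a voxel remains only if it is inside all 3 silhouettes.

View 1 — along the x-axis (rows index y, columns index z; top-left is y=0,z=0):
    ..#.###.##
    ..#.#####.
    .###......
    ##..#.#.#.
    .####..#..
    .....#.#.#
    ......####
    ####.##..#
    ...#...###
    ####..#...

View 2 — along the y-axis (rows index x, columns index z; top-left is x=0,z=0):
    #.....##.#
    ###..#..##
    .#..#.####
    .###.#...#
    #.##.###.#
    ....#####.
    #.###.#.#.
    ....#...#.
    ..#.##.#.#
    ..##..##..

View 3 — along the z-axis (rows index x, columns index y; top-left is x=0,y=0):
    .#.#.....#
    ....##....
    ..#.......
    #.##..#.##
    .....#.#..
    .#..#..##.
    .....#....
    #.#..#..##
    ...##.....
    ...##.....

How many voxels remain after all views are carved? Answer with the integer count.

|visual hull| = 55

initial block: 10^3 = 1000
  1. axis=0 (YZ plane), |mask|=48  ⇒  voxels=480
  2. axis=1 (XZ plane), |mask|=50  ⇒  voxels=244
  3. axis=2 (XY plane), |mask|=28  ⇒  voxels=55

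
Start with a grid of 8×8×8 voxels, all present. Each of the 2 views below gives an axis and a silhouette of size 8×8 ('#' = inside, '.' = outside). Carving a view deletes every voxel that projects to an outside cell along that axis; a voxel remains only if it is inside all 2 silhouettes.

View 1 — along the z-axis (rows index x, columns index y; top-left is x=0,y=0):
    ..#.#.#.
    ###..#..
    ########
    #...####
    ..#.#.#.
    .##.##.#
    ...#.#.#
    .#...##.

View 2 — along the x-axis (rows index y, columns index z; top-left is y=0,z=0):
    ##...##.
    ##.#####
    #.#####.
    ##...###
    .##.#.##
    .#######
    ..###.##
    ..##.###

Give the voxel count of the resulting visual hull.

remaining voxels: 192

full grid |V| = 512
  1. axis=2 (XY plane), |mask|=34  ⇒  voxels=272
  2. axis=0 (YZ plane), |mask|=44  ⇒  voxels=192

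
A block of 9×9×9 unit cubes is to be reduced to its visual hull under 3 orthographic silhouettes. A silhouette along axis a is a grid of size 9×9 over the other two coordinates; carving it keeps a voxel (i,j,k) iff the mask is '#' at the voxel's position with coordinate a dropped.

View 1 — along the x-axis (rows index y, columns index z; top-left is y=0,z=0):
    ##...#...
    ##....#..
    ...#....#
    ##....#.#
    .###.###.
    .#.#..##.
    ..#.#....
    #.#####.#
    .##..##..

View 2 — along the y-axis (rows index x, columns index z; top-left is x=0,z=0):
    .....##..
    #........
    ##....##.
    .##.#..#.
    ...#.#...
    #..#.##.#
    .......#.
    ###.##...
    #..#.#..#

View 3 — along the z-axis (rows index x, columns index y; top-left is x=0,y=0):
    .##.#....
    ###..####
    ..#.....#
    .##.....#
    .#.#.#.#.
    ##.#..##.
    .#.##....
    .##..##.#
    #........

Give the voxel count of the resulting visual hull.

37 voxels

initial block: 9^3 = 729
step 1: project along x, AND mask (35/81) → |grid| = 315
step 2: project along y, AND mask (28/81) → |grid| = 112
step 3: project along z, AND mask (33/81) → |grid| = 37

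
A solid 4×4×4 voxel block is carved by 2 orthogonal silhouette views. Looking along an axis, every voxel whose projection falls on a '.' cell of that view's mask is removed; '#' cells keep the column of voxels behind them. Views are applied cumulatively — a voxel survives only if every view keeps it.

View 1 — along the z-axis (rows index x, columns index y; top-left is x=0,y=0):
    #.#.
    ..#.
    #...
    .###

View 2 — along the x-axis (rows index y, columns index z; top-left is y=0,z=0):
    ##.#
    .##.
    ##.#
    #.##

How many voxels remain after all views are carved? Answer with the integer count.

voxel count = 20

start: 4×4×4 = 64 voxels
carve view 1 (along z, XY-mask fill 7/16): 28 voxels remain
carve view 2 (along x, YZ-mask fill 11/16): 20 voxels remain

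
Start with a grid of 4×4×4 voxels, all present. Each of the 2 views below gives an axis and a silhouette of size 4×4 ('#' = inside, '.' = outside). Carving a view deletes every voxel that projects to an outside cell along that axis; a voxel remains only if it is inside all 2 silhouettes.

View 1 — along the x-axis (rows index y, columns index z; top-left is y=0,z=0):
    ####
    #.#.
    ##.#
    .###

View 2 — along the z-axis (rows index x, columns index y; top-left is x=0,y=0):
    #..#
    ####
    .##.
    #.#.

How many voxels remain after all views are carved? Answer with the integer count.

voxel count = 31

before carving: 64 voxels (4×4×4)
after view 1 [x-axis, 12 of 16 cells solid] → remaining = 48
after view 2 [z-axis, 10 of 16 cells solid] → remaining = 31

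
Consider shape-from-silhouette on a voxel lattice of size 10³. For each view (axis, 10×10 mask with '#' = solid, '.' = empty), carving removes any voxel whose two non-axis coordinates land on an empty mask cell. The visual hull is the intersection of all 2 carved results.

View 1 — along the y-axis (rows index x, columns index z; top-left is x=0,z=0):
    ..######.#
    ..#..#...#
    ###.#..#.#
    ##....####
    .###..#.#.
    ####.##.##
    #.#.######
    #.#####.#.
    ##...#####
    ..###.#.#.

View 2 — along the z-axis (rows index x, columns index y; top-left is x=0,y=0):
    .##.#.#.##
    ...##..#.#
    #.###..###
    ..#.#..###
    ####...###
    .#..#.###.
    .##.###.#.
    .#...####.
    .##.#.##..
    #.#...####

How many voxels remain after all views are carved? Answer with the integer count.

voxel count = 349

initial block: 10^3 = 1000
[1] y-view keeps 62 columns → grid now 620
[2] z-view keeps 56 columns → grid now 349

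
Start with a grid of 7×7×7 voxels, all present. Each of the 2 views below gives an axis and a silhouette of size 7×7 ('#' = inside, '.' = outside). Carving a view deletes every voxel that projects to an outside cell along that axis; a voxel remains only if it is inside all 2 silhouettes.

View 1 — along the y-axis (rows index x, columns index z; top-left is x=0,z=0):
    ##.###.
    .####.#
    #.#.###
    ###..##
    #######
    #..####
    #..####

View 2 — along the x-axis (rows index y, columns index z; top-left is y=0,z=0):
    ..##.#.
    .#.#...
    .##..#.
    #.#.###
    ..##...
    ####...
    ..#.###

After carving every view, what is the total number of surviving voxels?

|visual hull| = 116

start: 7×7×7 = 343 voxels
  1. axis=1 (XZ plane), |mask|=37  ⇒  voxels=259
  2. axis=0 (YZ plane), |mask|=23  ⇒  voxels=116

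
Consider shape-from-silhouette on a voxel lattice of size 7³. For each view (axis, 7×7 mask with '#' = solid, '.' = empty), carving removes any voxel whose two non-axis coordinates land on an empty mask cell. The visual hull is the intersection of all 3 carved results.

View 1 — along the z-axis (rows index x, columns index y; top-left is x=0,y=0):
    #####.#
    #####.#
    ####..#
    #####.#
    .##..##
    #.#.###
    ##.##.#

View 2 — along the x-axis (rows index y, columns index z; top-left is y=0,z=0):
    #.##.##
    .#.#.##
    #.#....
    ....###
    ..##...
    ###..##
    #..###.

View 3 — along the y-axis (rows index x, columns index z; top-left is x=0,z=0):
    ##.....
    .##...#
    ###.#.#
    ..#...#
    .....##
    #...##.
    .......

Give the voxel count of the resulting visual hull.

41 voxels

initial block: 7^3 = 343
step 1: project along z, AND mask (37/49) → |grid| = 259
step 2: project along x, AND mask (25/49) → |grid| = 129
step 3: project along y, AND mask (17/49) → |grid| = 41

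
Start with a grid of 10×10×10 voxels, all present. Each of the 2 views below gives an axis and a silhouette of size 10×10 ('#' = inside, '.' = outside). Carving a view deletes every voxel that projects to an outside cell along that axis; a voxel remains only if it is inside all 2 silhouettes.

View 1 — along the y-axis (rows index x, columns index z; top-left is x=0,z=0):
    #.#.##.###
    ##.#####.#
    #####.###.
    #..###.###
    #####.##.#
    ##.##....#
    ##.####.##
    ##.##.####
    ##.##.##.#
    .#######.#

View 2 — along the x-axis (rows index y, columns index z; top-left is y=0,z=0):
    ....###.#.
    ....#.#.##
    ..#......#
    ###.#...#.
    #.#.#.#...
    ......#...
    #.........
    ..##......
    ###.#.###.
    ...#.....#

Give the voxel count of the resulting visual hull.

voxel count = 235

initial block: 10^3 = 1000
V1 y: intersect with XZ mask (74 set) -- 740 left
V2 x: intersect with YZ mask (32 set) -- 235 left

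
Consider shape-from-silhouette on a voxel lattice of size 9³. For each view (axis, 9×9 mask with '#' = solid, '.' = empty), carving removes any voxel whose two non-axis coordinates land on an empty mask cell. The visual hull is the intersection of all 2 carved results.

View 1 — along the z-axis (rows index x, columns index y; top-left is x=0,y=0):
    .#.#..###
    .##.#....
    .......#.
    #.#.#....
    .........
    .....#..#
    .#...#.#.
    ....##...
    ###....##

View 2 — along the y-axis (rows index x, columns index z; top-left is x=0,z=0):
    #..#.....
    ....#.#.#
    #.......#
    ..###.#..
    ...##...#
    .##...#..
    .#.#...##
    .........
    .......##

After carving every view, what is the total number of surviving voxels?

start: 9×9×9 = 729 voxels
V1 z: intersect with XY mask (24 set) -- 216 left
V2 y: intersect with XZ mask (23 set) -- 61 left

61 voxels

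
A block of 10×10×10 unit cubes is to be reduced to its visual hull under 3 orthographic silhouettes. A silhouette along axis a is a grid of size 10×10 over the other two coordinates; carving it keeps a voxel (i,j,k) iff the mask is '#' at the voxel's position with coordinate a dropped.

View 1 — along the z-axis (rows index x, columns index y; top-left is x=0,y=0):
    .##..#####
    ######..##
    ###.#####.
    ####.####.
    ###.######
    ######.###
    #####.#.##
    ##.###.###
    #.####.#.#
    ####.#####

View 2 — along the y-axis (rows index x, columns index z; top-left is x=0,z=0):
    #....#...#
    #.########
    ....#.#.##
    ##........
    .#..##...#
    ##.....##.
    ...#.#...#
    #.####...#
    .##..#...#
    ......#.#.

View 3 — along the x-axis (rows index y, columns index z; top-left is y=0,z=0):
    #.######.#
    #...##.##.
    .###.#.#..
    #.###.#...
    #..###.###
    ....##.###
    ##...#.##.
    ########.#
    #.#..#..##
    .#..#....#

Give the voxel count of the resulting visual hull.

initial block: 10^3 = 1000
V1 z: intersect with XY mask (81 set) -- 810 left
V2 y: intersect with XZ mask (41 set) -- 331 left
V3 x: intersect with YZ mask (57 set) -- 195 left

195 voxels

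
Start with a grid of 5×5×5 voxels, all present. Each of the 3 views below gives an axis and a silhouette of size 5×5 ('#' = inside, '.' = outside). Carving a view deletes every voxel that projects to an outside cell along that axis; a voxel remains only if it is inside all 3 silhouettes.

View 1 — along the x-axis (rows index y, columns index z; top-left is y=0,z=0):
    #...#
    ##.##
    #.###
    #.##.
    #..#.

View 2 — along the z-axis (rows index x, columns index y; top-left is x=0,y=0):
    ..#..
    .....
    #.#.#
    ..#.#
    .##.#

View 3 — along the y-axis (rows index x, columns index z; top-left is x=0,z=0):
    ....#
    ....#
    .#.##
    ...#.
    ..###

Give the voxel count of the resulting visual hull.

voxel count = 13

full grid |V| = 125
[1] x-view keeps 15 columns → grid now 75
[2] z-view keeps 9 columns → grid now 28
[3] y-view keeps 9 columns → grid now 13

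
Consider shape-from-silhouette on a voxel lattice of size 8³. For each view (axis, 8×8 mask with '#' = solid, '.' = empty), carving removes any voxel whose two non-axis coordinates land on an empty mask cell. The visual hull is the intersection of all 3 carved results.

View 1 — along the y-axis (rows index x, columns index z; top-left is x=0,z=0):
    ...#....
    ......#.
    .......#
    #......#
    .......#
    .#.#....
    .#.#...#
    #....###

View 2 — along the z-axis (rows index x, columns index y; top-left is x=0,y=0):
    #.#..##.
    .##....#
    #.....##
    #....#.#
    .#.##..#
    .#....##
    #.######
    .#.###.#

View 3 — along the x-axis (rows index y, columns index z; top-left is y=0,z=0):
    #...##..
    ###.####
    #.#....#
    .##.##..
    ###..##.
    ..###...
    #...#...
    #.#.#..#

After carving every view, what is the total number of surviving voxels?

before carving: 512 voxels (8×8×8)
after view 1 [y-axis, 15 of 64 cells solid] → remaining = 120
after view 2 [z-axis, 32 of 64 cells solid] → remaining = 67
after view 3 [x-axis, 31 of 64 cells solid] → remaining = 24

24 voxels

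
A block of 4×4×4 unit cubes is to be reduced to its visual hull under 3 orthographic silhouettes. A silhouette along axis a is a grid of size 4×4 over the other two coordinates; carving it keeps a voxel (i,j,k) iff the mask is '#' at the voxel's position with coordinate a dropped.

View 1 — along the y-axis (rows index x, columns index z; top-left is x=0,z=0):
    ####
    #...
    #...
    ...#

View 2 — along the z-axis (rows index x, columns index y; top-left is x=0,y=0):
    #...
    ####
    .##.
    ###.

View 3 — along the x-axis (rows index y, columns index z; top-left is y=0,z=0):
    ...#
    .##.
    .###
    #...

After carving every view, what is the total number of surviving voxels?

|visual hull| = 4

full grid |V| = 64
[1] y-view keeps 7 columns → grid now 28
[2] z-view keeps 10 columns → grid now 13
[3] x-view keeps 7 columns → grid now 4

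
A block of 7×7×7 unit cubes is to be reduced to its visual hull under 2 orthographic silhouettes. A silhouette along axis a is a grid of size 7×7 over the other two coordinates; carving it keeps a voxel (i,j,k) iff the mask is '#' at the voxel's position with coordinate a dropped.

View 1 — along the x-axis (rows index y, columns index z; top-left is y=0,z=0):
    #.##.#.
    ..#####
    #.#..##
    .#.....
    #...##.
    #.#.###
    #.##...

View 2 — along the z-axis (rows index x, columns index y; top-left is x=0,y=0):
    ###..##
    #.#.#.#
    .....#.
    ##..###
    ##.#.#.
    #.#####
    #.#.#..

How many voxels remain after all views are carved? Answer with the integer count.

voxel count = 106

full grid |V| = 343
after view 1 [x-axis, 25 of 49 cells solid] → remaining = 175
after view 2 [z-axis, 28 of 49 cells solid] → remaining = 106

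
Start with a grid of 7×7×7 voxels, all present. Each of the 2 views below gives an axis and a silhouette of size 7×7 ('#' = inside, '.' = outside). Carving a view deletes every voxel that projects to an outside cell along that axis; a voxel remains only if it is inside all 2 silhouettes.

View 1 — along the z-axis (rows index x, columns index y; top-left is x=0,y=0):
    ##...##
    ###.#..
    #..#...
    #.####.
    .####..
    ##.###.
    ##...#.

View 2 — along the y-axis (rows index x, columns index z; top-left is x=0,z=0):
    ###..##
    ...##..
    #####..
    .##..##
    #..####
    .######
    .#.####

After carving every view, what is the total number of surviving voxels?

start: 7×7×7 = 343 voxels
after view 1 [z-axis, 27 of 49 cells solid] → remaining = 189
after view 2 [y-axis, 32 of 49 cells solid] → remaining = 123

remaining voxels: 123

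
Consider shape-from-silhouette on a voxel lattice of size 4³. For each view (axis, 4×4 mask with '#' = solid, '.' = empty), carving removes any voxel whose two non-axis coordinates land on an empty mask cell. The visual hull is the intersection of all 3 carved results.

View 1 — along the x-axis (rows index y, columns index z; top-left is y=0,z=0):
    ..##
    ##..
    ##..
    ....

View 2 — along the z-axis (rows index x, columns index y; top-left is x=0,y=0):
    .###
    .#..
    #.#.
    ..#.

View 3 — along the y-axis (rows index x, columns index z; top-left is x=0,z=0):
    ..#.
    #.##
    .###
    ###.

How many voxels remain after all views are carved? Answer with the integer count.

6 voxels

full grid |V| = 64
after view 1 [x-axis, 6 of 16 cells solid] → remaining = 24
after view 2 [z-axis, 7 of 16 cells solid] → remaining = 12
after view 3 [y-axis, 10 of 16 cells solid] → remaining = 6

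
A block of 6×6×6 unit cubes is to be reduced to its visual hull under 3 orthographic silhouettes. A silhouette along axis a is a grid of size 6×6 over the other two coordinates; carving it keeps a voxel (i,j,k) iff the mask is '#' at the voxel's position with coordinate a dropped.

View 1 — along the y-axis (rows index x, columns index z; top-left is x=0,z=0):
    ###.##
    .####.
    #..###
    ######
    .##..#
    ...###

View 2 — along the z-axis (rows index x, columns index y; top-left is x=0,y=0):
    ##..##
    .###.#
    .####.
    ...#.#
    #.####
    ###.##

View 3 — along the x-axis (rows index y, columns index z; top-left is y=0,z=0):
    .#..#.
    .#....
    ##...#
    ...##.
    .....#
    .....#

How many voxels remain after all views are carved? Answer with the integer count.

full grid |V| = 216
after view 1 [y-axis, 25 of 36 cells solid] → remaining = 150
after view 2 [z-axis, 24 of 36 cells solid] → remaining = 94
after view 3 [x-axis, 10 of 36 cells solid] → remaining = 26

voxel count = 26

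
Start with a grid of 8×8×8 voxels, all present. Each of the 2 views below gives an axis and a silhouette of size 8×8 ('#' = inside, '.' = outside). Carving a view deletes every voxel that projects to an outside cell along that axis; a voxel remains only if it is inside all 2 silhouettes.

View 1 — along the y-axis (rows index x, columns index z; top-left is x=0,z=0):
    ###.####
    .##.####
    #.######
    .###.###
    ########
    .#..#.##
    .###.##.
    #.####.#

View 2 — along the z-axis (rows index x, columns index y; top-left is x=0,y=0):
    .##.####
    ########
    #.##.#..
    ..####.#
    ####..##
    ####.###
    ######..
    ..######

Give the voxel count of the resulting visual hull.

290 voxels

start: 8×8×8 = 512 voxels
after view 1 [y-axis, 49 of 64 cells solid] → remaining = 392
after view 2 [z-axis, 48 of 64 cells solid] → remaining = 290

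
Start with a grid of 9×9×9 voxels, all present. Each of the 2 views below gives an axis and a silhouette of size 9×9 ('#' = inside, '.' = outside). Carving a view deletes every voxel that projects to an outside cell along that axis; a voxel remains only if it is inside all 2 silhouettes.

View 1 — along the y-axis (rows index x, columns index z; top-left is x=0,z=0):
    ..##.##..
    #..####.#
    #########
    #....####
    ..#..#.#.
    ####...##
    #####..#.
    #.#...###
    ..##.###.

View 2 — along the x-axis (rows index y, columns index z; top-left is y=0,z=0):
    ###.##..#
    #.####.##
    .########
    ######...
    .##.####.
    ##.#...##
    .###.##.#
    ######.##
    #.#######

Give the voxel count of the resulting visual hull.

initial block: 9^3 = 729
V1 y: intersect with XZ mask (49 set) -- 441 left
V2 x: intersect with YZ mask (60 set) -- 325 left

|visual hull| = 325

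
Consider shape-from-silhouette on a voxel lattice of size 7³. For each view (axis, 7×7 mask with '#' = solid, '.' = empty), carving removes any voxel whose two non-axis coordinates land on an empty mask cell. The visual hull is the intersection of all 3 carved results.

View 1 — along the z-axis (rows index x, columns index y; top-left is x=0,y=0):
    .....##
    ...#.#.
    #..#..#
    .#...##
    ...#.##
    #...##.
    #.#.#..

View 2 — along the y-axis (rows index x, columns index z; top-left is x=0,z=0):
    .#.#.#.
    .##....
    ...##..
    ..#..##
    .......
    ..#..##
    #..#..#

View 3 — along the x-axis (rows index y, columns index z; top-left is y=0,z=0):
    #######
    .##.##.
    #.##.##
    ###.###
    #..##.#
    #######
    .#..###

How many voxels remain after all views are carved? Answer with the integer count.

36 voxels

before carving: 343 voxels (7×7×7)
[1] z-view keeps 19 columns → grid now 133
[2] y-view keeps 16 columns → grid now 43
[3] x-view keeps 37 columns → grid now 36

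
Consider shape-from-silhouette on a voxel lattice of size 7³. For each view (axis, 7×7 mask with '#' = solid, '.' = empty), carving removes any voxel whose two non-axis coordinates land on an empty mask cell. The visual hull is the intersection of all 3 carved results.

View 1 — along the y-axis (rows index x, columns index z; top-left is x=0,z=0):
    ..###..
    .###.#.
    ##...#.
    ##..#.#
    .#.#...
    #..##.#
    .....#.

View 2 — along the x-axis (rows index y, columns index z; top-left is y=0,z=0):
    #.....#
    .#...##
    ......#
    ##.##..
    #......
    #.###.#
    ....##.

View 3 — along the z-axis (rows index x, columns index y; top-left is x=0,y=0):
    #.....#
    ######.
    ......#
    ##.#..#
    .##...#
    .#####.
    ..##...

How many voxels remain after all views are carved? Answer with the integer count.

before carving: 343 voxels (7×7×7)
V1 y: intersect with XZ mask (21 set) -- 147 left
V2 x: intersect with YZ mask (18 set) -- 53 left
V3 z: intersect with XY mask (23 set) -- 27 left

remaining voxels: 27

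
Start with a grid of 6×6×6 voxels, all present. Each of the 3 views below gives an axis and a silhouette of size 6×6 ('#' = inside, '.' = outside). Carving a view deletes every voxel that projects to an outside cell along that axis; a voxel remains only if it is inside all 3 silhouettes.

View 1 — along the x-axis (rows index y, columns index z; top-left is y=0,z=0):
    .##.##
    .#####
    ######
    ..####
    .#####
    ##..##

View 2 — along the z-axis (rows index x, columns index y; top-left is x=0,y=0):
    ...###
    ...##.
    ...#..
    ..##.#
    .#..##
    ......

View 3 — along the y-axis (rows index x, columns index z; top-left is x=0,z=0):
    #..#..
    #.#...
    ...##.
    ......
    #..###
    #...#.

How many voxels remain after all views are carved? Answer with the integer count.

start: 6×6×6 = 216 voxels
[1] x-view keeps 28 columns → grid now 168
[2] z-view keeps 12 columns → grid now 54
[3] y-view keeps 12 columns → grid now 16

remaining voxels: 16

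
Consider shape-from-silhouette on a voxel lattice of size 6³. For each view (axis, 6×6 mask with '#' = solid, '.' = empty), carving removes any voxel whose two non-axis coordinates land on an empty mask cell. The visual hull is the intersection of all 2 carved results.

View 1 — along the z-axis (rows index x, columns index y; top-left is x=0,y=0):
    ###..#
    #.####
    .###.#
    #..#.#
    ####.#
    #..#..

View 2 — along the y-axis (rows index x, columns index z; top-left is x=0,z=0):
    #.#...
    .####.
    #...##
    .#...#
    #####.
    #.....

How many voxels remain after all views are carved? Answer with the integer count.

initial block: 6^3 = 216
V1 z: intersect with XY mask (23 set) -- 138 left
V2 y: intersect with XZ mask (17 set) -- 73 left

73 voxels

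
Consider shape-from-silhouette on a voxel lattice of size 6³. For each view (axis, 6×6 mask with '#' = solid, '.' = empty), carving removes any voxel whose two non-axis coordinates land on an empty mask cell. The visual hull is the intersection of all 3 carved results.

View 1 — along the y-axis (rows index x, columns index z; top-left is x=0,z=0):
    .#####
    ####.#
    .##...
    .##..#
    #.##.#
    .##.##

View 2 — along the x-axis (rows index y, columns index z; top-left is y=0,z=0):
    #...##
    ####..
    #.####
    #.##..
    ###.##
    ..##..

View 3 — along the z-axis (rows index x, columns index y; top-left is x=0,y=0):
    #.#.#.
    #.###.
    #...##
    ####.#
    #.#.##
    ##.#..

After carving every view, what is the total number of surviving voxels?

full grid |V| = 216
after view 1 [y-axis, 23 of 36 cells solid] → remaining = 138
after view 2 [x-axis, 22 of 36 cells solid] → remaining = 83
after view 3 [z-axis, 22 of 36 cells solid] → remaining = 49

49 voxels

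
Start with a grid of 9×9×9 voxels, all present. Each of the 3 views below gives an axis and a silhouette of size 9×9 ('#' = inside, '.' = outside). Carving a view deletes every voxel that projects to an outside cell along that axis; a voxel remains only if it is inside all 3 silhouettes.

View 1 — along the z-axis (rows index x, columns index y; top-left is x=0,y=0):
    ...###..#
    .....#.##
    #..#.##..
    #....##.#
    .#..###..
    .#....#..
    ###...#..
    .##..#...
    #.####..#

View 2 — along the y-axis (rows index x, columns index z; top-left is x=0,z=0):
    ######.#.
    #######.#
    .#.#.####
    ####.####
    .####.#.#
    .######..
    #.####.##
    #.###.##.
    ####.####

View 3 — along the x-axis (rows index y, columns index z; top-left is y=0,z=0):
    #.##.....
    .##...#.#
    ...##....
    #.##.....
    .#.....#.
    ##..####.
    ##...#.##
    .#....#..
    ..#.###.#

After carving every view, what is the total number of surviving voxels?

voxel count = 104

full grid |V| = 729
after view 1 [z-axis, 34 of 81 cells solid] → remaining = 306
after view 2 [y-axis, 62 of 81 cells solid] → remaining = 238
after view 3 [x-axis, 32 of 81 cells solid] → remaining = 104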